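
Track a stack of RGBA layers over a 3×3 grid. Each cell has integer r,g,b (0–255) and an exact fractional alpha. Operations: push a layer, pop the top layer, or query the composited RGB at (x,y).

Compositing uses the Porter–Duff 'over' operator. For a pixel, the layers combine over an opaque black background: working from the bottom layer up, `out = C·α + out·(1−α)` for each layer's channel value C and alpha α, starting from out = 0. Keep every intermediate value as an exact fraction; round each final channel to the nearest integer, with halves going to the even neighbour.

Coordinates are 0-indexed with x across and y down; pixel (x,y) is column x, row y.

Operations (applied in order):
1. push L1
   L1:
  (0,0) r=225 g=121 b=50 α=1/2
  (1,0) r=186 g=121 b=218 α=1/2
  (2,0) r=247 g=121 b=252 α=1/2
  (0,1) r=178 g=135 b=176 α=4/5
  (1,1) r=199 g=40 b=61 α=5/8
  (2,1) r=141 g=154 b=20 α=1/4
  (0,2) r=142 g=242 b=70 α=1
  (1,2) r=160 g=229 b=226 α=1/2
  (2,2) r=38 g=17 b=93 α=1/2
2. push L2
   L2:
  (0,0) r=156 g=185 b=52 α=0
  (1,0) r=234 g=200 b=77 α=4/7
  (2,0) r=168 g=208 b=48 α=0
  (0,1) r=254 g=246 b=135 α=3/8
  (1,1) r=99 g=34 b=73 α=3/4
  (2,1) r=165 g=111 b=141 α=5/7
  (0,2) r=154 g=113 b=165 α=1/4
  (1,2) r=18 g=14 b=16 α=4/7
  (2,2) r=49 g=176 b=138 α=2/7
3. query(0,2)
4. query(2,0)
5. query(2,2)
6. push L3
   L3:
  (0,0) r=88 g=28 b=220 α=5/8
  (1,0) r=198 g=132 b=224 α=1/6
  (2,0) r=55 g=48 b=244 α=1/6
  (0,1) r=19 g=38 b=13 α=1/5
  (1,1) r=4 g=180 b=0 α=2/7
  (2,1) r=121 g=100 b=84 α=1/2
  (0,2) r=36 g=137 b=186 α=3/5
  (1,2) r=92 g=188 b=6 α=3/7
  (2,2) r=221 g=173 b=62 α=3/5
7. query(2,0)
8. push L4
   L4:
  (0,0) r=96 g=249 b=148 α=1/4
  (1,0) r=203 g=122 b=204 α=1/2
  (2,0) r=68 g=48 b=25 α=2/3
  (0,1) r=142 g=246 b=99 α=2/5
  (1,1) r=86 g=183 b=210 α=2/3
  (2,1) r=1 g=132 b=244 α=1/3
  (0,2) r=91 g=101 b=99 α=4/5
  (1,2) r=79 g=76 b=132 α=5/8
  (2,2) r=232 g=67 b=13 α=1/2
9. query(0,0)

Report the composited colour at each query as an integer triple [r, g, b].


(0,2) stack=L1,L2; from [0,0,0]:
L1 α=1: [142, 242, 70]
L2 α=1/4: [145, 839/4, 375/4]
= [145, 210, 94]

(2,0) stack=L1,L2; from [0,0,0]:
+L1 (α=1/2) → [247/2, 121/2, 126]
+L2 (α=0) → [247/2, 121/2, 126]
→ [124, 60, 126]

at x=2,y=2 over L1,L2:
L1 α=1/2: [19, 17/2, 93/2]
L2 α=2/7: [193/7, 789/14, 1017/14]
rounded: [28, 56, 73]

query (2,0) [L1,L2,L3] — begin 0,0,0
+L1 (α=1/2) → [247/2, 121/2, 126]
+L2 (α=0) → [247/2, 121/2, 126]
+L3 (α=1/6) → [1345/12, 701/12, 437/3]
= [112, 58, 146]

at x=0,y=0 over L1,L2,L3,L4:
after L1 α=1/2: [225/2, 121/2, 25]
after L2 α=0: [225/2, 121/2, 25]
after L3 α=5/8: [1555/16, 643/16, 1175/8]
after L4 α=1/4: [6201/64, 5913/64, 4709/32]
rounded: [97, 92, 147]


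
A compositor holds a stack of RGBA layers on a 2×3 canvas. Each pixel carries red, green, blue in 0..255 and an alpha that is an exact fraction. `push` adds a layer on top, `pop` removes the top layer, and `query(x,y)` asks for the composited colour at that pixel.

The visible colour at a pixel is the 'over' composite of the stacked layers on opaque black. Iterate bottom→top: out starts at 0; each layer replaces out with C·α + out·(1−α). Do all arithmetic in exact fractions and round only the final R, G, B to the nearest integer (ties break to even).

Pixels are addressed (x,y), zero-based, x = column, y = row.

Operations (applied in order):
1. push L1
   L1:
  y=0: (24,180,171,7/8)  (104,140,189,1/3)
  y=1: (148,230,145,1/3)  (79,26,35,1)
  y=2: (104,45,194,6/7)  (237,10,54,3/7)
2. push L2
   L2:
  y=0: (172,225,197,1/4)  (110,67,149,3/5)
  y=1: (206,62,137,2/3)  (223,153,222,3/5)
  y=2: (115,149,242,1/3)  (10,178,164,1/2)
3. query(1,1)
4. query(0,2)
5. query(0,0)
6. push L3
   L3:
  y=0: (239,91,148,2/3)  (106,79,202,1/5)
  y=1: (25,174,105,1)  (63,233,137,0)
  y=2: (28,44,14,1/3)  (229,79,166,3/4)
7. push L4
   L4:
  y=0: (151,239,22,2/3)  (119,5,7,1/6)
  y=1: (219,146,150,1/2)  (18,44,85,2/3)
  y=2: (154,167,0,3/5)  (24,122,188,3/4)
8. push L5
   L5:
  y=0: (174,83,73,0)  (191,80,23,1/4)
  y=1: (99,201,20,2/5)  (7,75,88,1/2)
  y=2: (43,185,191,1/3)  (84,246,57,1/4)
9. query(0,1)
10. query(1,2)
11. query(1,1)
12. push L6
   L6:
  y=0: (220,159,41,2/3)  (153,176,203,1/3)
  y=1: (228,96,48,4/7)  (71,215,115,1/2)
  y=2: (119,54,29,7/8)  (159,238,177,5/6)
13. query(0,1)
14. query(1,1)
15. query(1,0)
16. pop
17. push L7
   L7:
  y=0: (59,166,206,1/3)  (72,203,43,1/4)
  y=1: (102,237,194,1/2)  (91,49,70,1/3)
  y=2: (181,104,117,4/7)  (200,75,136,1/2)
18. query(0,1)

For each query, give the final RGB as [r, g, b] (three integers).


at x=1,y=1 over L1,L2:
after L1 α=1: [79, 26, 35]
after L2 α=3/5: [827/5, 511/5, 736/5]
= [165, 102, 147]

(0,2) stack=L1,L2; from [0,0,0]:
L1 α=6/7: [624/7, 270/7, 1164/7]
L2 α=1/3: [2053/21, 1583/21, 4022/21]
rounded: [98, 75, 192]

(0,0) stack=L1,L2; from [0,0,0]:
after L1 α=7/8: [21, 315/2, 1197/8]
after L2 α=1/4: [235/4, 1395/8, 5167/32]
= [59, 174, 161]

at x=0,y=1 over L1,L2,L3,L4,L5:
+L1 (α=1/3) → [148/3, 230/3, 145/3]
+L2 (α=2/3) → [1384/9, 602/9, 967/9]
+L3 (α=1) → [25, 174, 105]
+L4 (α=1/2) → [122, 160, 255/2]
+L5 (α=2/5) → [564/5, 882/5, 169/2]
= [113, 176, 84]

(1,2) stack=L1,L2,L3,L4,L5; from [0,0,0]:
+L1 (α=3/7) → [711/7, 30/7, 162/7]
+L2 (α=1/2) → [781/14, 638/7, 655/7]
+L3 (α=3/4) → [10399/56, 2297/28, 4141/28]
+L4 (α=3/4) → [14431/224, 12545/112, 19933/112]
+L5 (α=1/4) → [62109/896, 65187/448, 66183/448]
= [69, 146, 148]

query (1,1) [L1,L2,L3,L4,L5] — begin 0,0,0
L1 α=1: [79, 26, 35]
L2 α=3/5: [827/5, 511/5, 736/5]
L3 α=0: [827/5, 511/5, 736/5]
L4 α=2/3: [1007/15, 317/5, 1586/15]
L5 α=1/2: [556/15, 346/5, 1453/15]
= [37, 69, 97]

(0,1) stack=L1,L2,L3,L4,L5,L6; from [0,0,0]:
L1 α=1/3: [148/3, 230/3, 145/3]
L2 α=2/3: [1384/9, 602/9, 967/9]
L3 α=1: [25, 174, 105]
L4 α=1/2: [122, 160, 255/2]
L5 α=2/5: [564/5, 882/5, 169/2]
L6 α=4/7: [6252/35, 4566/35, 891/14]
= [179, 130, 64]

query (1,1) [L1,L2,L3,L4,L5,L6] — begin 0,0,0
after L1 α=1: [79, 26, 35]
after L2 α=3/5: [827/5, 511/5, 736/5]
after L3 α=0: [827/5, 511/5, 736/5]
after L4 α=2/3: [1007/15, 317/5, 1586/15]
after L5 α=1/2: [556/15, 346/5, 1453/15]
after L6 α=1/2: [1621/30, 1421/10, 1589/15]
rounded: [54, 142, 106]

at x=1,y=0 over L1,L2,L3,L4,L5,L6:
+L1 (α=1/3) → [104/3, 140/3, 63]
+L2 (α=3/5) → [1198/15, 883/15, 573/5]
+L3 (α=1/5) → [6382/75, 4717/75, 3302/25]
+L4 (α=1/6) → [8167/90, 2396/45, 3337/30]
+L5 (α=1/4) → [13897/120, 899/15, 3567/40]
+L6 (α=1/3) → [23077/180, 4438/45, 7627/60]
→ [128, 99, 127]

at x=0,y=1 over L1,L2,L3,L4,L5,L7:
+L1 (α=1/3) → [148/3, 230/3, 145/3]
+L2 (α=2/3) → [1384/9, 602/9, 967/9]
+L3 (α=1) → [25, 174, 105]
+L4 (α=1/2) → [122, 160, 255/2]
+L5 (α=2/5) → [564/5, 882/5, 169/2]
+L7 (α=1/2) → [537/5, 2067/10, 557/4]
→ [107, 207, 139]


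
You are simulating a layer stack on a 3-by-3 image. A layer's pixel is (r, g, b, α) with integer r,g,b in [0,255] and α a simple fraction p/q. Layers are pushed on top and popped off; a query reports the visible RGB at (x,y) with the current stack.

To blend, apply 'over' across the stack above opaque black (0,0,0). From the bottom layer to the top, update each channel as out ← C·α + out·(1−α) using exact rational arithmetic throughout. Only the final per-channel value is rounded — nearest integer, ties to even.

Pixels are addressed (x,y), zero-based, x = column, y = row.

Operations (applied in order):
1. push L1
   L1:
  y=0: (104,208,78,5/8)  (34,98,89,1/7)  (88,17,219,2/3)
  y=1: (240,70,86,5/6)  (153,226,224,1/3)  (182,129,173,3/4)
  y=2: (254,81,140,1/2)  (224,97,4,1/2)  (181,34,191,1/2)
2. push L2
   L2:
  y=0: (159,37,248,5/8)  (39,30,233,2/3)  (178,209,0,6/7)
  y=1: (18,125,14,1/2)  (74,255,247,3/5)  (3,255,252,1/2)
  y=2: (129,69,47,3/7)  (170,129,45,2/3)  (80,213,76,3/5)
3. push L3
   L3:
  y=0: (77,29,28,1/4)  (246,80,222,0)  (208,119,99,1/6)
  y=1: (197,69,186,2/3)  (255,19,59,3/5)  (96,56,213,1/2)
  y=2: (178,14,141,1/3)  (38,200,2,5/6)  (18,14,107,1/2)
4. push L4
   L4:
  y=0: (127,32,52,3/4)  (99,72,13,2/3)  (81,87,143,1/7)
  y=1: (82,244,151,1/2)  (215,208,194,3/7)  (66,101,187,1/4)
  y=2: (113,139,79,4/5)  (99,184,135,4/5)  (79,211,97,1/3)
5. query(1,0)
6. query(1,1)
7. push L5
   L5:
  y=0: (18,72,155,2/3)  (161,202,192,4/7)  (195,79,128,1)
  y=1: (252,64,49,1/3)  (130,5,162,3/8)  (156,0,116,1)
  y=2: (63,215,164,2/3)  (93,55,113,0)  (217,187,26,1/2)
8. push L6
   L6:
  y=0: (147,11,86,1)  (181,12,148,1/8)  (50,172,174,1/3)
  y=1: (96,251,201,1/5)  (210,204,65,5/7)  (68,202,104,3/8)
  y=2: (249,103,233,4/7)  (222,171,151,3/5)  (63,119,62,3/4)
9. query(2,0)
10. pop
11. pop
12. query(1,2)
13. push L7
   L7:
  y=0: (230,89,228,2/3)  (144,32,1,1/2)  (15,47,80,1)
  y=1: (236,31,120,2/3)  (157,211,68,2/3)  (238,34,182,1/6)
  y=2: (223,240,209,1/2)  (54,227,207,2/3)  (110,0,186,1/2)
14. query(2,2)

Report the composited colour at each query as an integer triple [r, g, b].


at x=1,y=0 over L1,L2,L3,L4:
after L1 α=1/7: [34/7, 14, 89/7]
after L2 α=2/3: [580/21, 74/3, 1117/7]
after L3 α=0: [580/21, 74/3, 1117/7]
after L4 α=2/3: [4738/63, 506/9, 433/7]
→ [75, 56, 62]

at x=1,y=1 over L1,L2,L3,L4:
+L1 (α=1/3) → [51, 226/3, 224/3]
+L2 (α=3/5) → [324/5, 2747/15, 2671/15]
+L3 (α=3/5) → [4473/25, 6349/75, 7997/75]
+L4 (α=3/7) → [34017/175, 72196/525, 75638/525]
rounded: [194, 138, 144]

at x=2,y=0 over L1,L2,L3,L4,L5,L6:
+L1 (α=2/3) → [176/3, 34/3, 146]
+L2 (α=6/7) → [3380/21, 3796/21, 146/7]
+L3 (α=1/6) → [10634/63, 21479/126, 1423/42]
+L4 (α=1/7) → [22969/147, 23306/147, 2424/49]
+L5 (α=1) → [195, 79, 128]
+L6 (α=1/3) → [440/3, 110, 430/3]
rounded: [147, 110, 143]

query (1,2) [L1,L2,L3,L4] — begin 0,0,0
L1 α=1/2: [112, 97/2, 2]
L2 α=2/3: [452/3, 613/6, 92/3]
L3 α=5/6: [511/9, 6613/36, 61/9]
L4 α=4/5: [815/9, 33109/180, 4921/45]
rounded: [91, 184, 109]

at x=2,y=2 over L1,L2,L3,L4,L7:
+L1 (α=1/2) → [181/2, 17, 191/2]
+L2 (α=3/5) → [421/5, 673/5, 419/5]
+L3 (α=1/2) → [511/10, 743/10, 477/5]
+L4 (α=1/3) → [302/5, 1798/15, 1439/15]
+L7 (α=1/2) → [426/5, 899/15, 4229/30]
= [85, 60, 141]


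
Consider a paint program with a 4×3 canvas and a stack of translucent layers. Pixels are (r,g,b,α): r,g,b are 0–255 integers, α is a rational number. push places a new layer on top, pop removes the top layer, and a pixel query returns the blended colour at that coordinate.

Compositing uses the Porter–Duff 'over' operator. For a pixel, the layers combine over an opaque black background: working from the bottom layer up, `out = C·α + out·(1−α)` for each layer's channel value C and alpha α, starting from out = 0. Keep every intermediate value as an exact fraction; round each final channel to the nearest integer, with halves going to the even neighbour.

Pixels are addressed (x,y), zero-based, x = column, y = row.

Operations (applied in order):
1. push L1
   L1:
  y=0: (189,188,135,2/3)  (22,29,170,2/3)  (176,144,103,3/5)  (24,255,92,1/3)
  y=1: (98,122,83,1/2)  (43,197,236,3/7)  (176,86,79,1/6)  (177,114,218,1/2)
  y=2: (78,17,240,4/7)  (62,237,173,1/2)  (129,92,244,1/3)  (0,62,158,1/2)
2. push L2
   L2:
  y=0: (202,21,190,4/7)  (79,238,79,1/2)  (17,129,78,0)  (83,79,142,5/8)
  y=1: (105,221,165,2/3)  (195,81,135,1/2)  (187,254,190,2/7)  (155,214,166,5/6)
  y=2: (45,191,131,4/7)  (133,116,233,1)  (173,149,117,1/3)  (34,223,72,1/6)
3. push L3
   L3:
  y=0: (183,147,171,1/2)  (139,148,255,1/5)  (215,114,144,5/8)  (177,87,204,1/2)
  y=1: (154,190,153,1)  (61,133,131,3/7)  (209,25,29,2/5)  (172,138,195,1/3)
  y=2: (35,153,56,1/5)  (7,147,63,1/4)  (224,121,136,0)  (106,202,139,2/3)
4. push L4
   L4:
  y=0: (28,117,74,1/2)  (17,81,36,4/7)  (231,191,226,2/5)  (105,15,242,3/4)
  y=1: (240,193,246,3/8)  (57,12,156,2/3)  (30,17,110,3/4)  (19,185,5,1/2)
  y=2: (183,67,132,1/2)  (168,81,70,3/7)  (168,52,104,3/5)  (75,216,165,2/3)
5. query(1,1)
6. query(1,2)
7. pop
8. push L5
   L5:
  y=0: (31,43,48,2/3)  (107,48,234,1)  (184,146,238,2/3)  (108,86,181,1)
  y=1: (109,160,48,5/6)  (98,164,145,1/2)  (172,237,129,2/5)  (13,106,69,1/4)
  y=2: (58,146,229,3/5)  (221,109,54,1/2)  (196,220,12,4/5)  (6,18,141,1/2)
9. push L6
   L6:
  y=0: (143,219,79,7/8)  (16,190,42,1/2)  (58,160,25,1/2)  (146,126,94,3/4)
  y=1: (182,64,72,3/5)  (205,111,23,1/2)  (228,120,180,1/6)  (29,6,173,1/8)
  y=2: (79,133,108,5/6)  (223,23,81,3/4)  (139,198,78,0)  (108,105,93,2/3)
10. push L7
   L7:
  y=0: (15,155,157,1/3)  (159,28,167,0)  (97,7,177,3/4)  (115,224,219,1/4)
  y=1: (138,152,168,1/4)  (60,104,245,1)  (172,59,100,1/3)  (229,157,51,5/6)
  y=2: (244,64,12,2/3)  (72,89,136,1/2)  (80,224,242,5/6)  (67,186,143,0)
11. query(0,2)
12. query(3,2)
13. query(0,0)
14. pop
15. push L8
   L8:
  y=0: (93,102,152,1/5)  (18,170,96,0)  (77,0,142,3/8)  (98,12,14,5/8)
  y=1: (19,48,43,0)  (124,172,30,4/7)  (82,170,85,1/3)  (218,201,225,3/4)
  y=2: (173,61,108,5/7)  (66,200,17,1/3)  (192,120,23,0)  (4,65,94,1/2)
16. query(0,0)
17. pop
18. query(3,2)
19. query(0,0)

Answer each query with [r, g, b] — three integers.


at x=1,y=1 over L1,L2,L3,L4:
+L1 (α=3/7) → [129/7, 591/7, 708/7]
+L2 (α=1/2) → [747/7, 579/7, 1653/14]
+L3 (α=3/7) → [4269/49, 5109/49, 6057/49]
+L4 (α=2/3) → [3285/49, 2095/49, 7115/49]
rounded: [67, 43, 145]

(1,2) stack=L1,L2,L3,L4; from [0,0,0]:
after L1 α=1/2: [31, 237/2, 173/2]
after L2 α=1: [133, 116, 233]
after L3 α=1/4: [203/2, 495/4, 381/2]
after L4 α=3/7: [130, 738/7, 972/7]
rounded: [130, 105, 139]

(0,2) stack=L1,L2,L3,L5,L6,L7; from [0,0,0]:
L1 α=4/7: [312/7, 68/7, 960/7]
L2 α=4/7: [2196/49, 5552/49, 6548/49]
L3 α=1/5: [10499/245, 5941/49, 28936/245]
L5 α=3/5: [63628/1225, 33344/245, 226187/1225]
L6 α=5/6: [182501/2450, 65423/490, 887687/7350]
L7 α=2/3: [459367/2450, 128143/1470, 1064087/22050]
rounded: [187, 87, 48]

query (3,2) [L1,L2,L3,L5,L6,L7] — begin 0,0,0
after L1 α=1/2: [0, 31, 79]
after L2 α=1/6: [17/3, 63, 467/6]
after L3 α=2/3: [653/9, 467/3, 2135/18]
after L5 α=1/2: [707/18, 521/6, 4673/36]
after L6 α=2/3: [4595/54, 1781/18, 11369/108]
after L7 α=0: [4595/54, 1781/18, 11369/108]
rounded: [85, 99, 105]

at x=0,y=0 over L1,L2,L3,L5,L6,L7:
after L1 α=2/3: [126, 376/3, 90]
after L2 α=4/7: [1186/7, 460/7, 1030/7]
after L3 α=1/2: [2467/14, 1489/14, 2227/14]
after L5 α=2/3: [3335/42, 2693/42, 3571/42]
after L6 α=7/8: [45377/336, 67079/336, 26797/336]
after L7 α=1/3: [47897/504, 93119/504, 53173/504]
→ [95, 185, 106]

query (0,0) [L1,L2,L3,L5,L6,L8] — begin 0,0,0
after L1 α=2/3: [126, 376/3, 90]
after L2 α=4/7: [1186/7, 460/7, 1030/7]
after L3 α=1/2: [2467/14, 1489/14, 2227/14]
after L5 α=2/3: [3335/42, 2693/42, 3571/42]
after L6 α=7/8: [45377/336, 67079/336, 26797/336]
after L8 α=1/5: [53189/420, 75647/420, 7913/84]
→ [127, 180, 94]

query (3,2) [L1,L2,L3,L5,L6] — begin 0,0,0
L1 α=1/2: [0, 31, 79]
L2 α=1/6: [17/3, 63, 467/6]
L3 α=2/3: [653/9, 467/3, 2135/18]
L5 α=1/2: [707/18, 521/6, 4673/36]
L6 α=2/3: [4595/54, 1781/18, 11369/108]
→ [85, 99, 105]

(0,0) stack=L1,L2,L3,L5,L6; from [0,0,0]:
after L1 α=2/3: [126, 376/3, 90]
after L2 α=4/7: [1186/7, 460/7, 1030/7]
after L3 α=1/2: [2467/14, 1489/14, 2227/14]
after L5 α=2/3: [3335/42, 2693/42, 3571/42]
after L6 α=7/8: [45377/336, 67079/336, 26797/336]
→ [135, 200, 80]


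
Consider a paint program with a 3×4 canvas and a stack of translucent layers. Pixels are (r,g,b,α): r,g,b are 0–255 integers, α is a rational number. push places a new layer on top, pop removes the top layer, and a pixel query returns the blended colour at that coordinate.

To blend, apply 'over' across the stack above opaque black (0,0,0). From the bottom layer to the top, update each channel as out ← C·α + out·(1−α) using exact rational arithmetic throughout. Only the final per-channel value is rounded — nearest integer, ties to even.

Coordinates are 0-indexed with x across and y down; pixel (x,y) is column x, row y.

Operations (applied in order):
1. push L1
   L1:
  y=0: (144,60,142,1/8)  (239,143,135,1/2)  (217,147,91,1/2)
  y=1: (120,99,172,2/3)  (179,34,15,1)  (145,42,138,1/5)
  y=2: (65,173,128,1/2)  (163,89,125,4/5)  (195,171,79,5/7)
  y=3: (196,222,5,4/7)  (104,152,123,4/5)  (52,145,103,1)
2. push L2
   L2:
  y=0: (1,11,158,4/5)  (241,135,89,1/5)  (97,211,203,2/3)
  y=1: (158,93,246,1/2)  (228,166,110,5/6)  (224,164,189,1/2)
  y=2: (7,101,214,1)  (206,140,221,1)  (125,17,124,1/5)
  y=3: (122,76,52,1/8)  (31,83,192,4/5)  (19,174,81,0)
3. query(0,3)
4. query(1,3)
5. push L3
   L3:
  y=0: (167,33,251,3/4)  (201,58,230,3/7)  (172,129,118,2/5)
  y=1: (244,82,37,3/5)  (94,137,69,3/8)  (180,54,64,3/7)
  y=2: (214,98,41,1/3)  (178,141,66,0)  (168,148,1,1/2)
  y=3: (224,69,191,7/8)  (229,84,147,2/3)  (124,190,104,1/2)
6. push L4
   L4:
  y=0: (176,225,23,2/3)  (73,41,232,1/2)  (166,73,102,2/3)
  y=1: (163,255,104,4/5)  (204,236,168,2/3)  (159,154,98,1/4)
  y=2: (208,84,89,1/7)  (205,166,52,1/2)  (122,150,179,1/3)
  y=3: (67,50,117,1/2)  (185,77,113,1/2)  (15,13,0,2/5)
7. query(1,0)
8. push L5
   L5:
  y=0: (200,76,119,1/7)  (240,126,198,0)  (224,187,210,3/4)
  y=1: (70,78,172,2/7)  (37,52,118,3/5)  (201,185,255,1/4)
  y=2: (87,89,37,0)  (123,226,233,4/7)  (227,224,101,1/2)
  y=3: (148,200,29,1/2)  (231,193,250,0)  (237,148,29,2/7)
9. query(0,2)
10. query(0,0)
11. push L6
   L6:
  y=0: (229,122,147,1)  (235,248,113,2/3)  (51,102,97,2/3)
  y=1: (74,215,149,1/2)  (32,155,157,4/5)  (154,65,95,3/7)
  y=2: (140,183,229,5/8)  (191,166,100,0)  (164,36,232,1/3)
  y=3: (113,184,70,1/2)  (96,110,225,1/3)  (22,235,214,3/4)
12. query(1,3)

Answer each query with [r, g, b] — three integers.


query (0,3) [L1,L2] — begin 0,0,0
L1 α=4/7: [112, 888/7, 20/7]
L2 α=1/8: [453/4, 241/2, 9]
= [113, 120, 9]

at x=1,y=3 over L1,L2:
+L1 (α=4/5) → [416/5, 608/5, 492/5]
+L2 (α=4/5) → [1036/25, 2268/25, 4332/25]
rounded: [41, 91, 173]

query (1,0) [L1,L2,L3,L4] — begin 0,0,0
L1 α=1/2: [239/2, 143/2, 135/2]
L2 α=1/5: [719/5, 421/5, 359/5]
L3 α=3/7: [5891/35, 2554/35, 698/5]
L4 α=1/2: [4223/35, 3989/70, 929/5]
→ [121, 57, 186]

(0,2) stack=L1,L2,L3,L4,L5; from [0,0,0]:
after L1 α=1/2: [65/2, 173/2, 64]
after L2 α=1: [7, 101, 214]
after L3 α=1/3: [76, 100, 469/3]
after L4 α=1/7: [664/7, 684/7, 1027/7]
after L5 α=0: [664/7, 684/7, 1027/7]
→ [95, 98, 147]

query (0,0) [L1,L2,L3,L4,L5] — begin 0,0,0
L1 α=1/8: [18, 15/2, 71/4]
L2 α=4/5: [22/5, 103/10, 2599/20]
L3 α=3/4: [2527/20, 1093/40, 17659/80]
L4 α=2/3: [3189/20, 19093/120, 7113/80]
L5 α=1/7: [11567/70, 20613/140, 26099/280]
rounded: [165, 147, 93]

at x=1,y=3 over L1,L2,L3,L4,L5,L6:
after L1 α=4/5: [416/5, 608/5, 492/5]
after L2 α=4/5: [1036/25, 2268/25, 4332/25]
after L3 α=2/3: [4162/25, 2156/25, 3894/25]
after L4 α=1/2: [8787/50, 4081/50, 6719/50]
after L5 α=0: [8787/50, 4081/50, 6719/50]
after L6 α=1/3: [3729/25, 2277/25, 12344/75]
rounded: [149, 91, 165]


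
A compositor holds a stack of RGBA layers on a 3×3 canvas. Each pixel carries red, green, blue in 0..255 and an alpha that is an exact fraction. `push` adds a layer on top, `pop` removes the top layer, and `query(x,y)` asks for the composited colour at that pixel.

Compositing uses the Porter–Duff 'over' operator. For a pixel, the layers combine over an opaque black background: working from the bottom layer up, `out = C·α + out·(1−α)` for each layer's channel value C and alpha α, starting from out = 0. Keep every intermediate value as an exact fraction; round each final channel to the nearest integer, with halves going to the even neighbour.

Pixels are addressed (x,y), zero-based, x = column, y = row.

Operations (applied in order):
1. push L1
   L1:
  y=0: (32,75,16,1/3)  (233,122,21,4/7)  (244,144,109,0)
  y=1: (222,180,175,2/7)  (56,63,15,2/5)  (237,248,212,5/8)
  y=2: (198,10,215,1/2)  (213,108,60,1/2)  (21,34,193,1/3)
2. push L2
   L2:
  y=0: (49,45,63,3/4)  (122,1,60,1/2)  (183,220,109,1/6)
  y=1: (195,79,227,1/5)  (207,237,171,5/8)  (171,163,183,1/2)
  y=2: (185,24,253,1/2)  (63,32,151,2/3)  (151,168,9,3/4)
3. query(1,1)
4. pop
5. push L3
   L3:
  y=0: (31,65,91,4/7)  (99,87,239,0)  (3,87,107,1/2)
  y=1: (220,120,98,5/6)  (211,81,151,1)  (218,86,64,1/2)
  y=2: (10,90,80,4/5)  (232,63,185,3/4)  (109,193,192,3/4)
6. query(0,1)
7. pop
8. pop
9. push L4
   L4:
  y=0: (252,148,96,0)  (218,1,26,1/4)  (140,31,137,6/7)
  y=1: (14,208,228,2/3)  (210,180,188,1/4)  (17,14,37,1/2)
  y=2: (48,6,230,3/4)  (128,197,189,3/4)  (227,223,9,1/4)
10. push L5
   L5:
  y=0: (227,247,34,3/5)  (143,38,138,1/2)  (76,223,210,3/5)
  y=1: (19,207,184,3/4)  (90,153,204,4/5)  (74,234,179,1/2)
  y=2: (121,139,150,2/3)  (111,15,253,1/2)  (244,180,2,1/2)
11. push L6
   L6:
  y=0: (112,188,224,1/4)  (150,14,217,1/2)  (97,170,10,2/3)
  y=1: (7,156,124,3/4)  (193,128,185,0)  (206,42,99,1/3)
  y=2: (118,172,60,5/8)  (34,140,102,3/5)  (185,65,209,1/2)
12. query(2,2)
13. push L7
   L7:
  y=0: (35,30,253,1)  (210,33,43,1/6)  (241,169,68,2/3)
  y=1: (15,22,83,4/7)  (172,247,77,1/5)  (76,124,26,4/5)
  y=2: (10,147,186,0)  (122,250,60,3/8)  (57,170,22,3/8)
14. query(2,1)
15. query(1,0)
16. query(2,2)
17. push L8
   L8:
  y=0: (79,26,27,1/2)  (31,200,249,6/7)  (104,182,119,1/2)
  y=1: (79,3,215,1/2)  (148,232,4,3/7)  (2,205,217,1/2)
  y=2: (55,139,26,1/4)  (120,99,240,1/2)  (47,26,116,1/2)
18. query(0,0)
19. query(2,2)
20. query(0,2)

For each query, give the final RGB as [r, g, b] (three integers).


(1,1) stack=L1,L2; from [0,0,0]:
L1 α=2/5: [112/5, 126/5, 6]
L2 α=5/8: [5511/40, 6303/40, 873/8]
rounded: [138, 158, 109]

(0,1) stack=L1,L3; from [0,0,0]:
after L1 α=2/7: [444/7, 360/7, 50]
after L3 α=5/6: [4072/21, 760/7, 90]
rounded: [194, 109, 90]

query (2,2) [L4,L5,L6] — begin 0,0,0
L4 α=1/4: [227/4, 223/4, 9/4]
L5 α=1/2: [1203/8, 943/8, 17/8]
L6 α=1/2: [2683/16, 1463/16, 1689/16]
= [168, 91, 106]

query (2,1) [L4,L5,L6,L7] — begin 0,0,0
after L4 α=1/2: [17/2, 7, 37/2]
after L5 α=1/2: [165/4, 241/2, 395/4]
after L6 α=1/3: [577/6, 283/3, 593/6]
after L7 α=4/5: [2401/30, 1771/15, 1217/30]
→ [80, 118, 41]

at x=1,y=0 over L4,L5,L6,L7:
+L4 (α=1/4) → [109/2, 1/4, 13/2]
+L5 (α=1/2) → [395/4, 153/8, 289/4]
+L6 (α=1/2) → [995/8, 265/16, 1157/8]
+L7 (α=1/6) → [6655/48, 1853/96, 2043/16]
→ [139, 19, 128]

at x=2,y=2 over L4,L5,L6,L7:
+L4 (α=1/4) → [227/4, 223/4, 9/4]
+L5 (α=1/2) → [1203/8, 943/8, 17/8]
+L6 (α=1/2) → [2683/16, 1463/16, 1689/16]
+L7 (α=3/8) → [16151/128, 15475/128, 9501/128]
→ [126, 121, 74]

query (0,0) [L4,L5,L6,L7,L8] — begin 0,0,0
+L4 (α=0) → [0, 0, 0]
+L5 (α=3/5) → [681/5, 741/5, 102/5]
+L6 (α=1/4) → [2603/20, 3163/20, 713/10]
+L7 (α=1) → [35, 30, 253]
+L8 (α=1/2) → [57, 28, 140]
rounded: [57, 28, 140]

(2,2) stack=L4,L5,L6,L7,L8; from [0,0,0]:
+L4 (α=1/4) → [227/4, 223/4, 9/4]
+L5 (α=1/2) → [1203/8, 943/8, 17/8]
+L6 (α=1/2) → [2683/16, 1463/16, 1689/16]
+L7 (α=3/8) → [16151/128, 15475/128, 9501/128]
+L8 (α=1/2) → [22167/256, 18803/256, 24349/256]
= [87, 73, 95]

at x=0,y=2 over L4,L5,L6,L7,L8:
after L4 α=3/4: [36, 9/2, 345/2]
after L5 α=2/3: [278/3, 565/6, 315/2]
after L6 α=5/8: [217/2, 2285/16, 1545/16]
after L7 α=0: [217/2, 2285/16, 1545/16]
after L8 α=1/4: [761/8, 9079/64, 5051/64]
rounded: [95, 142, 79]


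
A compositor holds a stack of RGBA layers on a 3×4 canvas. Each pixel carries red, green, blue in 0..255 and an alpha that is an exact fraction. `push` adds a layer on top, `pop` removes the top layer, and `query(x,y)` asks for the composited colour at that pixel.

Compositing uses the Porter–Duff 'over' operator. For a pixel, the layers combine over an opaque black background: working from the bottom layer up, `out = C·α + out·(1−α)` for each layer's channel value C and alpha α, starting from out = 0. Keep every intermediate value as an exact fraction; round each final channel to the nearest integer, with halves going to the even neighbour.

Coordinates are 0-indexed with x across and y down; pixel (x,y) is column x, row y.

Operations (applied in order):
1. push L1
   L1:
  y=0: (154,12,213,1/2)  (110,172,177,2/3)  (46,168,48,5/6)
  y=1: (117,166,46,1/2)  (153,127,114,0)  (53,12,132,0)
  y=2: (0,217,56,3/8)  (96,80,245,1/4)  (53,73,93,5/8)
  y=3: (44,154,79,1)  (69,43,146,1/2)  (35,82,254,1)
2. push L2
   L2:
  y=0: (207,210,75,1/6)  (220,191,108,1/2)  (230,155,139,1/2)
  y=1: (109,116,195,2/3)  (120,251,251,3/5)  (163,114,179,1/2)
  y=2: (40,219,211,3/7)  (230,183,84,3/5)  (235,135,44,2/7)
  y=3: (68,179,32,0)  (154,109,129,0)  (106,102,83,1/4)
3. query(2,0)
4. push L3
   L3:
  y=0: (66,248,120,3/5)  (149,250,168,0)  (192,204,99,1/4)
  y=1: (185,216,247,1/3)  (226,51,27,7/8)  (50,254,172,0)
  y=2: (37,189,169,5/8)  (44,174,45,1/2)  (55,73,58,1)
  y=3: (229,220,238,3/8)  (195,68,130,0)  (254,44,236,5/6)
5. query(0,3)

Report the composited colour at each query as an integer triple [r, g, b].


(2,0) stack=L1,L2; from [0,0,0]:
+L1 (α=5/6) → [115/3, 140, 40]
+L2 (α=1/2) → [805/6, 295/2, 179/2]
= [134, 148, 90]

at x=0,y=3 over L1,L2,L3:
+L1 (α=1) → [44, 154, 79]
+L2 (α=0) → [44, 154, 79]
+L3 (α=3/8) → [907/8, 715/4, 1109/8]
rounded: [113, 179, 139]


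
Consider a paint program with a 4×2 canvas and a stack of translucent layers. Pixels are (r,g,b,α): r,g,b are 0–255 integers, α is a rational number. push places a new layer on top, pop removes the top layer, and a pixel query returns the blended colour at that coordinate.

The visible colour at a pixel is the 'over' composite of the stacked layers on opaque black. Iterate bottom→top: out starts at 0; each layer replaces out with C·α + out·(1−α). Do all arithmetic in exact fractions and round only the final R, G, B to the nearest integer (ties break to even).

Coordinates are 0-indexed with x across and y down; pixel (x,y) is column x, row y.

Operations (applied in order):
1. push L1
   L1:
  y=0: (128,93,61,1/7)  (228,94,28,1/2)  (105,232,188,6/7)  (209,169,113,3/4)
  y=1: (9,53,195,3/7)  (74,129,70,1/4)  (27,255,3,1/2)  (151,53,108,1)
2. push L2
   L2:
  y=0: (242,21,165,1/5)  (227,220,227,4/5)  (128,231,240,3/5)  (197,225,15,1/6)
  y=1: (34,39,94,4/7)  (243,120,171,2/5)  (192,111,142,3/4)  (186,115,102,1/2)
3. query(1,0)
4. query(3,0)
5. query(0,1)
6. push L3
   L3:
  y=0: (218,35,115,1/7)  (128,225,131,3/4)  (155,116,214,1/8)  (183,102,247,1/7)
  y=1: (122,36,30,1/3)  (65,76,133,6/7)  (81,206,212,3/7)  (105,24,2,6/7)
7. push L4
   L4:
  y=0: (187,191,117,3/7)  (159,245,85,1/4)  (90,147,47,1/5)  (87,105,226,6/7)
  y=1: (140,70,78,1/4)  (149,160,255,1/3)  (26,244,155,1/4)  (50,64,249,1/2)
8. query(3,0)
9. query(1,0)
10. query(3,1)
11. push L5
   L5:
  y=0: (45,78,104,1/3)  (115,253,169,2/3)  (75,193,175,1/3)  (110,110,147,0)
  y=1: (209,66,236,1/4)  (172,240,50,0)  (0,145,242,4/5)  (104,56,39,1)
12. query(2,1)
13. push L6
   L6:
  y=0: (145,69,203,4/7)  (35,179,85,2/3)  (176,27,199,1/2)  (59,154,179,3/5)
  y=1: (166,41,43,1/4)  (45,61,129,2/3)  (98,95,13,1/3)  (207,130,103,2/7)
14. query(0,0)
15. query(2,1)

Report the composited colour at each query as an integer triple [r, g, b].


at x=1,y=0 over L1,L2:
+L1 (α=1/2) → [114, 47, 14]
+L2 (α=4/5) → [1022/5, 927/5, 922/5]
→ [204, 185, 184]

at x=3,y=0 over L1,L2:
+L1 (α=3/4) → [627/4, 507/4, 339/4]
+L2 (α=1/6) → [3923/24, 1145/8, 585/8]
→ [163, 143, 73]

at x=0,y=1 over L1,L2:
+L1 (α=3/7) → [27/7, 159/7, 585/7]
+L2 (α=4/7) → [1033/49, 1569/49, 4387/49]
= [21, 32, 90]

query (3,0) [L1,L2,L3,L4] — begin 0,0,0
+L1 (α=3/4) → [627/4, 507/4, 339/4]
+L2 (α=1/6) → [3923/24, 1145/8, 585/8]
+L3 (α=1/7) → [665/4, 549/4, 2743/28]
+L4 (α=6/7) → [2753/28, 3069/28, 40711/196]
rounded: [98, 110, 208]

at x=1,y=0 over L1,L2,L3,L4:
L1 α=1/2: [114, 47, 14]
L2 α=4/5: [1022/5, 927/5, 922/5]
L3 α=3/4: [1471/10, 2151/10, 2887/20]
L4 α=1/4: [6003/40, 8903/40, 10361/80]
→ [150, 223, 130]

(3,1) stack=L1,L2,L3,L4; from [0,0,0]:
after L1 α=1: [151, 53, 108]
after L2 α=1/2: [337/2, 84, 105]
after L3 α=6/7: [1597/14, 228/7, 117/7]
after L4 α=1/2: [2297/28, 338/7, 930/7]
= [82, 48, 133]

(2,1) stack=L1,L2,L3,L4,L5; from [0,0,0]:
+L1 (α=1/2) → [27/2, 255/2, 3/2]
+L2 (α=3/4) → [1179/8, 921/8, 855/8]
+L3 (α=3/7) → [1665/14, 2157/14, 2127/14]
+L4 (α=1/4) → [5359/56, 9887/56, 8551/56]
+L5 (α=4/5) → [5359/280, 42367/280, 62759/280]
= [19, 151, 224]

at x=0,y=0 over L1,L2,L3,L4,L5,L6:
after L1 α=1/7: [128/7, 93/7, 61/7]
after L2 α=1/5: [2206/35, 519/35, 1399/35]
after L3 α=1/7: [20866/245, 4339/245, 12419/245]
after L4 α=3/7: [220909/1715, 157741/1715, 135671/1715]
after L5 α=1/3: [518993/5145, 449252/5145, 449702/5145]
after L6 α=4/7: [1513693/12005, 922592/12005, 1842282/12005]
→ [126, 77, 153]

(2,1) stack=L1,L2,L3,L4,L5,L6; from [0,0,0]:
after L1 α=1/2: [27/2, 255/2, 3/2]
after L2 α=3/4: [1179/8, 921/8, 855/8]
after L3 α=3/7: [1665/14, 2157/14, 2127/14]
after L4 α=1/4: [5359/56, 9887/56, 8551/56]
after L5 α=4/5: [5359/280, 42367/280, 62759/280]
after L6 α=1/3: [19079/420, 55667/420, 64579/420]
rounded: [45, 133, 154]


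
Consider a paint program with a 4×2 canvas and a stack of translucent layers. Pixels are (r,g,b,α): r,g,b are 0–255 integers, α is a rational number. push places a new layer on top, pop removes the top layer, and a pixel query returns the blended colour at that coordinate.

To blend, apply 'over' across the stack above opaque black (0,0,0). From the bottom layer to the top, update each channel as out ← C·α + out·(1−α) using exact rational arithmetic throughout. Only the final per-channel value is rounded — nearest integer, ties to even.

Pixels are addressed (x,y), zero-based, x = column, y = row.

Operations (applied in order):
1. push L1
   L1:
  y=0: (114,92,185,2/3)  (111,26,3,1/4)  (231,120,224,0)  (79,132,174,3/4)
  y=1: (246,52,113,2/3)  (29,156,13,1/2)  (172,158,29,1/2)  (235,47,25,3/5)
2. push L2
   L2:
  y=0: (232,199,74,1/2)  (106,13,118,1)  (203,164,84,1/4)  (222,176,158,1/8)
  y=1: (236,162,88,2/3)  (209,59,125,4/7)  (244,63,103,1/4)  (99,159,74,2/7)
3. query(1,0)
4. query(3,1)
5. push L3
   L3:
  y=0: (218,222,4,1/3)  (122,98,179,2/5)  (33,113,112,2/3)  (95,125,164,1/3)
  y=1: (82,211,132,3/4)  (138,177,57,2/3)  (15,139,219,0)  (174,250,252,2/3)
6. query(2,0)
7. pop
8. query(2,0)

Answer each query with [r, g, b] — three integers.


(1,0) stack=L1,L2; from [0,0,0]:
L1 α=1/4: [111/4, 13/2, 3/4]
L2 α=1: [106, 13, 118]
→ [106, 13, 118]

(3,1) stack=L1,L2; from [0,0,0]:
L1 α=3/5: [141, 141/5, 15]
L2 α=2/7: [129, 459/7, 223/7]
= [129, 66, 32]

(2,0) stack=L1,L2,L3; from [0,0,0]:
after L1 α=0: [0, 0, 0]
after L2 α=1/4: [203/4, 41, 21]
after L3 α=2/3: [467/12, 89, 245/3]
rounded: [39, 89, 82]

at x=2,y=0 over L1,L2:
after L1 α=0: [0, 0, 0]
after L2 α=1/4: [203/4, 41, 21]
→ [51, 41, 21]


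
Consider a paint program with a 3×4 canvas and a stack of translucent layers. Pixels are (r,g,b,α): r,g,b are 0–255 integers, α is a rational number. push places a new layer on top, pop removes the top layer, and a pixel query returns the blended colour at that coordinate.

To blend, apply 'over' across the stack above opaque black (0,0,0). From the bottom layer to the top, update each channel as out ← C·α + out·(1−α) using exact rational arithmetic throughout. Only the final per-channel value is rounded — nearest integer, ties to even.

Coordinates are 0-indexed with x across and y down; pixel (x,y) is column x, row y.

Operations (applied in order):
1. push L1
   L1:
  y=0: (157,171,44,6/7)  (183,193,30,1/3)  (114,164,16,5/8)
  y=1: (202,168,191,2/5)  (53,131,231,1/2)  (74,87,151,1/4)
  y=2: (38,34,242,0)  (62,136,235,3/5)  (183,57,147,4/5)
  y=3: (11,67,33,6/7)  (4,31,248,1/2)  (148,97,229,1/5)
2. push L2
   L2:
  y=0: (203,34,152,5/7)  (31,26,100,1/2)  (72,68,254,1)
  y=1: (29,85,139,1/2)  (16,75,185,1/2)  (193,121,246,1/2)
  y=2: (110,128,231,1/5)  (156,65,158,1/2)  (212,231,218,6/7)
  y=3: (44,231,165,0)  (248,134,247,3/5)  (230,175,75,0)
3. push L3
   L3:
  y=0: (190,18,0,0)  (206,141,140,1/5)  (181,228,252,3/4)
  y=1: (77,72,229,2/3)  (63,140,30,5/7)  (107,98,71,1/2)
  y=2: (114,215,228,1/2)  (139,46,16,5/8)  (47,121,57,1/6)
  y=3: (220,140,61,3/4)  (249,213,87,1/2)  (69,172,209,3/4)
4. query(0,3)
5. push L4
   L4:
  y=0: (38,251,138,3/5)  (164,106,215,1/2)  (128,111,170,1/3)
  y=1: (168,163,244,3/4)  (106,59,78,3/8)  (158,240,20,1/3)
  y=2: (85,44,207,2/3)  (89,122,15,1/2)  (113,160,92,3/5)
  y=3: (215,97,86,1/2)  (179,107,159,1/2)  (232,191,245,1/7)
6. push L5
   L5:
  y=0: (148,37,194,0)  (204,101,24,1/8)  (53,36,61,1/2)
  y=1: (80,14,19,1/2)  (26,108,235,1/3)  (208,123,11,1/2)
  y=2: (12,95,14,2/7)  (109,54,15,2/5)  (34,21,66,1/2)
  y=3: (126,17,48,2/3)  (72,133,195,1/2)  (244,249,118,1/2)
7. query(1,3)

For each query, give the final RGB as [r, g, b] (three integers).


(0,3) stack=L1,L2,L3; from [0,0,0]:
L1 α=6/7: [66/7, 402/7, 198/7]
L2 α=0: [66/7, 402/7, 198/7]
L3 α=3/4: [2343/14, 1671/14, 1479/28]
= [167, 119, 53]

query (1,3) [L1,L2,L3,L4,L5] — begin 0,0,0
L1 α=1/2: [2, 31/2, 124]
L2 α=3/5: [748/5, 433/5, 989/5]
L3 α=1/2: [1993/10, 749/5, 712/5]
L4 α=1/2: [3783/20, 642/5, 1507/10]
L5 α=1/2: [5223/40, 1307/10, 3457/20]
rounded: [131, 131, 173]


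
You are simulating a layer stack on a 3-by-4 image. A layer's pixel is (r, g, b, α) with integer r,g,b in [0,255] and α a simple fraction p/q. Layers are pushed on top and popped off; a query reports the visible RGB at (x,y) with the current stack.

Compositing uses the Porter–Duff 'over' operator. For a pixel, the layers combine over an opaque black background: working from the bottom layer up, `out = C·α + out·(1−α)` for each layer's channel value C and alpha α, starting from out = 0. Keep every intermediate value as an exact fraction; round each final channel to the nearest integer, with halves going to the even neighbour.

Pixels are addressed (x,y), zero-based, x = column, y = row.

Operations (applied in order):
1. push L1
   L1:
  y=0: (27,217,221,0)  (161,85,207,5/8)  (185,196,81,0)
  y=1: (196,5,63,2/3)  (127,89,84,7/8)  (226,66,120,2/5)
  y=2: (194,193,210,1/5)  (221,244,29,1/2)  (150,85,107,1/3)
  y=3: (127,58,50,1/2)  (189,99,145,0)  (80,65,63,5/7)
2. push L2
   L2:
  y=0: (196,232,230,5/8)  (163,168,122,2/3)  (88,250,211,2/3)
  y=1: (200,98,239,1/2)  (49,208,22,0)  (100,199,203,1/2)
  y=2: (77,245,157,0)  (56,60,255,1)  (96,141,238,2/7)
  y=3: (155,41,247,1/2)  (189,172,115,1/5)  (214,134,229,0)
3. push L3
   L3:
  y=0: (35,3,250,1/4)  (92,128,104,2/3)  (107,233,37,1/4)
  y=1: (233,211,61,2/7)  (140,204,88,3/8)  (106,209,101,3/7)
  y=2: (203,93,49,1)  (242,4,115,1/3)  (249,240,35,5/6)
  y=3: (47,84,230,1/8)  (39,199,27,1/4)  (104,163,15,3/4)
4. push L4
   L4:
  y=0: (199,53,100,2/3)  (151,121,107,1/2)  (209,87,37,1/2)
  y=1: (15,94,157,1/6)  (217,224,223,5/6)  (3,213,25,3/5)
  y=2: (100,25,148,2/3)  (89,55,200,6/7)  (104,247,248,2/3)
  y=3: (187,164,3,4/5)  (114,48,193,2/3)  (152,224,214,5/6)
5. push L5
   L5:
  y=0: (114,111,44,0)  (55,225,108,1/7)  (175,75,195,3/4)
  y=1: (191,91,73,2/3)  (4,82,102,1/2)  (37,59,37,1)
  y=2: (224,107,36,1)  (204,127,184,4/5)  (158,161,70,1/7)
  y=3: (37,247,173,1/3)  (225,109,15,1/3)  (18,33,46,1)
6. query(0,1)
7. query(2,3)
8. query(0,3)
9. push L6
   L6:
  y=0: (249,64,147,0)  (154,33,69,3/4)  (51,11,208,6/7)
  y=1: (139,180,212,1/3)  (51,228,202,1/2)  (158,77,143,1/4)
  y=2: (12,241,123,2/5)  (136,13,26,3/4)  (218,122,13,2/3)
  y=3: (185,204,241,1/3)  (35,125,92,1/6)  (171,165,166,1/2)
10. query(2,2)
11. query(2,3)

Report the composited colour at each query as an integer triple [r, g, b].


query (0,1) [L1,L2,L3,L4,L5] — begin 0,0,0
L1 α=2/3: [392/3, 10/3, 42]
L2 α=1/2: [496/3, 152/3, 281/2]
L3 α=2/7: [554/3, 2026/21, 1649/14]
L4 α=1/6: [2815/18, 6052/63, 3481/28]
L5 α=2/3: [9691/54, 17518/189, 2523/28]
rounded: [179, 93, 90]

(2,3) stack=L1,L2,L3,L4,L5; from [0,0,0]:
L1 α=5/7: [400/7, 325/7, 45]
L2 α=0: [400/7, 325/7, 45]
L3 α=3/4: [646/7, 937/7, 45/2]
L4 α=5/6: [2983/21, 8777/42, 2185/12]
L5 α=1: [18, 33, 46]
rounded: [18, 33, 46]

query (0,3) [L1,L2,L3,L4,L5] — begin 0,0,0
L1 α=1/2: [127/2, 29, 25]
L2 α=1/2: [437/4, 35, 136]
L3 α=1/8: [3247/32, 329/8, 591/4]
L4 α=4/5: [27183/160, 5577/40, 639/20]
L5 α=1/3: [30143/240, 10517/60, 2369/30]
= [126, 175, 79]

query (2,2) [L1,L2,L3,L4,L5,L6] — begin 0,0,0
L1 α=1/3: [50, 85/3, 107/3]
L2 α=2/7: [442/7, 1271/21, 1963/21]
L3 α=5/6: [9157/42, 26471/126, 2819/63]
L4 α=2/3: [17893/126, 88715/378, 34067/189]
L5 α=1/7: [21211/147, 98858/441, 72544/441]
L6 α=2/3: [85303/441, 206462/1323, 84010/1323]
→ [193, 156, 63]

at x=2,y=3 over L1,L2,L3,L4,L5,L6:
after L1 α=5/7: [400/7, 325/7, 45]
after L2 α=0: [400/7, 325/7, 45]
after L3 α=3/4: [646/7, 937/7, 45/2]
after L4 α=5/6: [2983/21, 8777/42, 2185/12]
after L5 α=1: [18, 33, 46]
after L6 α=1/2: [189/2, 99, 106]
→ [94, 99, 106]


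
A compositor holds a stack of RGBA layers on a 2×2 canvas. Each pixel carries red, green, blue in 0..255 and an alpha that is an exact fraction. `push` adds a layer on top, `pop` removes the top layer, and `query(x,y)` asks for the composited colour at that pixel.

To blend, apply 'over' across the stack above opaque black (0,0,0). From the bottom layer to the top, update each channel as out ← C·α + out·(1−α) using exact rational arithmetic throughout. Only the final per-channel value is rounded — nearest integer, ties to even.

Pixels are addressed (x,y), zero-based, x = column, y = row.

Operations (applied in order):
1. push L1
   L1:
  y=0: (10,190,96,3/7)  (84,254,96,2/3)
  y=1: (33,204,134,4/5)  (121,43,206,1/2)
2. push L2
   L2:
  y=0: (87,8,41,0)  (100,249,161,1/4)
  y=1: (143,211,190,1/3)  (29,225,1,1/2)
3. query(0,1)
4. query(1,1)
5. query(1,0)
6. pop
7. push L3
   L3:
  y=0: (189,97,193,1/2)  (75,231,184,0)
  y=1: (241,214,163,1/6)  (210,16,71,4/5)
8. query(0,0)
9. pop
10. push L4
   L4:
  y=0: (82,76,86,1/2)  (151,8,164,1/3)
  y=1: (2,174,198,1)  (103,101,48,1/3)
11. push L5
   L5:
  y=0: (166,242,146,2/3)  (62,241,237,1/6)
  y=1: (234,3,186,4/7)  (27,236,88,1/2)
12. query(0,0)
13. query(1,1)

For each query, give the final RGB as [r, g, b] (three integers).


at x=0,y=1 over L1,L2:
+L1 (α=4/5) → [132/5, 816/5, 536/5]
+L2 (α=1/3) → [979/15, 2687/15, 674/5]
= [65, 179, 135]

at x=1,y=1 over L1,L2:
L1 α=1/2: [121/2, 43/2, 103]
L2 α=1/2: [179/4, 493/4, 52]
rounded: [45, 123, 52]

(1,0) stack=L1,L2; from [0,0,0]:
+L1 (α=2/3) → [56, 508/3, 64]
+L2 (α=1/4) → [67, 757/4, 353/4]
rounded: [67, 189, 88]

at x=0,y=0 over L1,L3:
+L1 (α=3/7) → [30/7, 570/7, 288/7]
+L3 (α=1/2) → [1353/14, 1249/14, 1639/14]
→ [97, 89, 117]

(0,0) stack=L1,L4,L5; from [0,0,0]:
L1 α=3/7: [30/7, 570/7, 288/7]
L4 α=1/2: [302/7, 551/7, 445/7]
L5 α=2/3: [2626/21, 1313/7, 2489/21]
= [125, 188, 119]

at x=1,y=1 over L1,L4,L5:
+L1 (α=1/2) → [121/2, 43/2, 103]
+L4 (α=1/3) → [224/3, 48, 254/3]
+L5 (α=1/2) → [305/6, 142, 259/3]
= [51, 142, 86]


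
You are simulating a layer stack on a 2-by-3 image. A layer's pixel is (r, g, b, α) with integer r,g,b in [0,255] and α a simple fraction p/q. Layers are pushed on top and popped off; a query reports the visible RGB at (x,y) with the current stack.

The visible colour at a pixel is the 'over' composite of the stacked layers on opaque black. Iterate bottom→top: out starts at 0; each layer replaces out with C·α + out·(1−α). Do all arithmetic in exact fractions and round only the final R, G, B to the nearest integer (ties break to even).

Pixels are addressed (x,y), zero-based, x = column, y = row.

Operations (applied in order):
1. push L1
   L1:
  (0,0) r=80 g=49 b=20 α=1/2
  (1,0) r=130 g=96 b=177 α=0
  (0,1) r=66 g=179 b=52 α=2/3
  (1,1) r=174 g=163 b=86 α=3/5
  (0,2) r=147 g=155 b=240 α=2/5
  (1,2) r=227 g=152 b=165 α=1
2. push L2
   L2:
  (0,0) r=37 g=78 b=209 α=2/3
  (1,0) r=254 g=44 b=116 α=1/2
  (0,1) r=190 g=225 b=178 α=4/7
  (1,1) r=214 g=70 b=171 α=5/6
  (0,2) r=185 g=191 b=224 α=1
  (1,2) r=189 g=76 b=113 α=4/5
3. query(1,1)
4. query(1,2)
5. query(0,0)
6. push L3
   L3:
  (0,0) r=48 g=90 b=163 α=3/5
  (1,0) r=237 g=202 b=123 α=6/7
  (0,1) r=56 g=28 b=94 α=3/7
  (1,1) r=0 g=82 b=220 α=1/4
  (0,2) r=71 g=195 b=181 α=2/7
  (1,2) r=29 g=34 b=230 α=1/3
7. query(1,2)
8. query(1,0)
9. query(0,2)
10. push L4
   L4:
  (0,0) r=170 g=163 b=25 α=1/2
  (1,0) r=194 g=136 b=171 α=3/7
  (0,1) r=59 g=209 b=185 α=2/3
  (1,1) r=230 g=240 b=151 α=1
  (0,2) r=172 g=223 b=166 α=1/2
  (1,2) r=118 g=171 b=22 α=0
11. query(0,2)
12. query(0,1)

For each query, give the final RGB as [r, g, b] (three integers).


(1,1) stack=L1,L2; from [0,0,0]:
+L1 (α=3/5) → [522/5, 489/5, 258/5]
+L2 (α=5/6) → [2936/15, 2239/30, 1511/10]
rounded: [196, 75, 151]

query (1,2) [L1,L2] — begin 0,0,0
+L1 (α=1) → [227, 152, 165]
+L2 (α=4/5) → [983/5, 456/5, 617/5]
rounded: [197, 91, 123]

(0,0) stack=L1,L2; from [0,0,0]:
L1 α=1/2: [40, 49/2, 10]
L2 α=2/3: [38, 361/6, 428/3]
= [38, 60, 143]

query (1,2) [L1,L2,L3] — begin 0,0,0
+L1 (α=1) → [227, 152, 165]
+L2 (α=4/5) → [983/5, 456/5, 617/5]
+L3 (α=1/3) → [2111/15, 1082/15, 2384/15]
= [141, 72, 159]

at x=1,y=0 over L1,L2,L3:
after L1 α=0: [0, 0, 0]
after L2 α=1/2: [127, 22, 58]
after L3 α=6/7: [1549/7, 1234/7, 796/7]
= [221, 176, 114]

query (0,2) [L1,L2,L3] — begin 0,0,0
after L1 α=2/5: [294/5, 62, 96]
after L2 α=1: [185, 191, 224]
after L3 α=2/7: [1067/7, 1345/7, 1482/7]
→ [152, 192, 212]

at x=0,y=2 over L1,L2,L3,L4:
after L1 α=2/5: [294/5, 62, 96]
after L2 α=1: [185, 191, 224]
after L3 α=2/7: [1067/7, 1345/7, 1482/7]
after L4 α=1/2: [2271/14, 1453/7, 1322/7]
→ [162, 208, 189]

(0,1) stack=L1,L2,L3,L4; from [0,0,0]:
L1 α=2/3: [44, 358/3, 104/3]
L2 α=4/7: [892/7, 1258/7, 816/7]
L3 α=3/7: [4744/49, 5620/49, 5238/49]
L4 α=2/3: [10526/147, 26102/147, 23368/147]
= [72, 178, 159]
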